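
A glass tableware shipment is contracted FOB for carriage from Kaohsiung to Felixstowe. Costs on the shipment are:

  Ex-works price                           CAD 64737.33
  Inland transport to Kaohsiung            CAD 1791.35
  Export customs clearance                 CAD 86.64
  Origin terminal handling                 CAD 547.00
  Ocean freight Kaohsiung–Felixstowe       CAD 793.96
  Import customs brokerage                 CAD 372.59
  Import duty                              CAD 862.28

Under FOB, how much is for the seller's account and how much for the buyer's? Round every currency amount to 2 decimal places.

Seller: CAD 67162.32; buyer: CAD 2028.83

FOB: the seller bears costs until goods are on board at the origin port; the buyer bears freight, insurance and all costs thereafter.
Seller's account: goods 64737.33 + inland to port 1791.35 + export clearance 86.64 + origin terminal 547.00 = 67162.32
Buyer's account: freight 793.96 + brokerage 372.59 + duty 862.28 = 2028.83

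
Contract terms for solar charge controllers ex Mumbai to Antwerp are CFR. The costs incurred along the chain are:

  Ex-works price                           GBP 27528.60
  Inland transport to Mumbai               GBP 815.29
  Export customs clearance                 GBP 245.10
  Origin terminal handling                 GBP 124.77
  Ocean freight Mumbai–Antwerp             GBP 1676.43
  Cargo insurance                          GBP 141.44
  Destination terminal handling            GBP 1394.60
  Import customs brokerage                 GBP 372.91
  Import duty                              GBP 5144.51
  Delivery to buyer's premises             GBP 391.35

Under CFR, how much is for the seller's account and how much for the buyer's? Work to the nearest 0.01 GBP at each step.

Seller: GBP 30390.19; buyer: GBP 7444.81

CFR: the seller pays costs through ocean freight to the destination port, but not insurance.
Seller's account: goods 27528.60 + inland to port 815.29 + export clearance 245.10 + origin terminal 124.77 + freight 1676.43 = 30390.19
Buyer's account: insurance 141.44 + destination terminal 1394.60 + brokerage 372.91 + duty 5144.51 + delivery 391.35 = 7444.81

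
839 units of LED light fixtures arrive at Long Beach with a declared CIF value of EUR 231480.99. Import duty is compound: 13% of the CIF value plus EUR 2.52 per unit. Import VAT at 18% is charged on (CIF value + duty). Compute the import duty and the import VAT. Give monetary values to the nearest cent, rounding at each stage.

Ad valorem component: 231480.99 × 13% = 30092.53
Specific component: 839 × 2.52 = 2114.28
Import duty = 30092.53 + 2114.28 = 32206.81
VAT base = CIF + duty = 231480.99 + 32206.81 = 263687.80
Import VAT = 263687.80 × 18% = 47463.80

Import duty: EUR 32206.81; import VAT: EUR 47463.80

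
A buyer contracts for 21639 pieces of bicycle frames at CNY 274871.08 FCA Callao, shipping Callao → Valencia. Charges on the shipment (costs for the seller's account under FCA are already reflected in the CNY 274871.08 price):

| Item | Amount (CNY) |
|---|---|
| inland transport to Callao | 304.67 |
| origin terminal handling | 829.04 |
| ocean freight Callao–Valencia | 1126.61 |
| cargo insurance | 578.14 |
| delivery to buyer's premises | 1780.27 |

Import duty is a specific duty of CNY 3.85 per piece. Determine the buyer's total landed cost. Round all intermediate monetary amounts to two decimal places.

FCA: the seller delivers export-cleared goods to the carrier; the buyer bears costs from that point.
Already in the invoice (seller's account under FCA): inland to port — exclude.
CIF value = FCA price + origin terminal + freight + insurance = 274871.08 + 829.04 + 1126.61 + 578.14 = 277404.87
Import duty = 21639 × 3.85 = 83310.15
Buyer bears: origin terminal 829.04 + freight 1126.61 + insurance 578.14 + delivery 1780.27 + duty 83310.15 = 87624.21
Landed cost = invoice 274871.08 + 87624.21 = 362495.29

Total landed cost: CNY 362495.29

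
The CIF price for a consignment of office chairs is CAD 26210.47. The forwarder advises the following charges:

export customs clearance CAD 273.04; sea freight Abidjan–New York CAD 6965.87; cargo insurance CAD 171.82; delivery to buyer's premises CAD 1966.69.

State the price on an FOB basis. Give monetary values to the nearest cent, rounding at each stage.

FOB price: CAD 19072.78

Not relevant to the conversion: export clearance — on the seller under both CIF and FOB; already in the CIF price and stays in the FOB price. delivery — on the buyer under both terms; not part of either seller's price.
From CIF to FOB, the seller no longer bears: freight, insurance.
FOB price = 26210.47 − 6965.87 − 171.82 = 19072.78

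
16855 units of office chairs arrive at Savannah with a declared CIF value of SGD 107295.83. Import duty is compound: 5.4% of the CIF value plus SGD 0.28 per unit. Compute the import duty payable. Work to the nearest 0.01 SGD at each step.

Ad valorem component: 107295.83 × 5.4% = 5793.97
Specific component: 16855 × 0.28 = 4719.40
Import duty = 5793.97 + 4719.40 = 10513.37

Import duty: SGD 10513.37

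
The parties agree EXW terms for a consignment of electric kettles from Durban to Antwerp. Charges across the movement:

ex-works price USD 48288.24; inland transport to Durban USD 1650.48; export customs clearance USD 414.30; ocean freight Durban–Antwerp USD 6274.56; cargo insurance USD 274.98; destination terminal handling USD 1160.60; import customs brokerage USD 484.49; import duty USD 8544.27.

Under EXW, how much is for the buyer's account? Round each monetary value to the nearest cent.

EXW: the seller makes goods available at their premises; the buyer bears all onward costs.
Seller's account: goods 48288.24 = 48288.24
Buyer's account: inland to port 1650.48 + export clearance 414.30 + freight 6274.56 + insurance 274.98 + destination terminal 1160.60 + brokerage 484.49 + duty 8544.27 = 18803.68

Buyer's account: USD 18803.68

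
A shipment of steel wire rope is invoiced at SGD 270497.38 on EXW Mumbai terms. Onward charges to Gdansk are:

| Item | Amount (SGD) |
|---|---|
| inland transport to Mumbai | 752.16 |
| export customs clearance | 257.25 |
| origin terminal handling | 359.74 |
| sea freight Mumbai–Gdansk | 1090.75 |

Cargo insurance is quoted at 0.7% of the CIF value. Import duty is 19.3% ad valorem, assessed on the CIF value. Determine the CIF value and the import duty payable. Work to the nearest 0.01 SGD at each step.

Let C be the CIF value. C = EXW price + pre-shipment costs + freight + 0.7% × C
C − 0.7% × C = 270497.38 + 752.16 + 257.25 + 359.74 + 1090.75
0.993 × C = 272957.28
C = 272957.28 / 0.993 = 274881.45
Insurance premium = 0.7% × 274881.45 = 1924.17
Import duty = 274881.45 × 19.3% = 53052.12

CIF value: SGD 274881.45; import duty: SGD 53052.12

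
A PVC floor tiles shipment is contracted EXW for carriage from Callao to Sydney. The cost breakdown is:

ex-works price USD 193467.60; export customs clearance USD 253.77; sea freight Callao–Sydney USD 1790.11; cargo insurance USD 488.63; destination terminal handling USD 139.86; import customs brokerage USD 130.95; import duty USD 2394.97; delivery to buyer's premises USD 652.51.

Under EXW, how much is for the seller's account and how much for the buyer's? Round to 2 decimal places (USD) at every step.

EXW: the seller makes goods available at their premises; the buyer bears all onward costs.
Seller's account: goods 193467.60 = 193467.60
Buyer's account: export clearance 253.77 + freight 1790.11 + insurance 488.63 + destination terminal 139.86 + brokerage 130.95 + duty 2394.97 + delivery 652.51 = 5850.80

Seller: USD 193467.60; buyer: USD 5850.80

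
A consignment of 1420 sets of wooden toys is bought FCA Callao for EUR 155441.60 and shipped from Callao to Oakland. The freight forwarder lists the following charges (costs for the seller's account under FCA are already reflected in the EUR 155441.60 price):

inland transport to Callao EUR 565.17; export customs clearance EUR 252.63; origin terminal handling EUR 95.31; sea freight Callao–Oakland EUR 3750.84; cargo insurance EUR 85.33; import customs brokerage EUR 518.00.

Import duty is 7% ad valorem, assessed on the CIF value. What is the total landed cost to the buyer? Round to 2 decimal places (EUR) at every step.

FCA: the seller delivers export-cleared goods to the carrier; the buyer bears costs from that point.
Already in the invoice (seller's account under FCA): inland to port, export clearance — exclude.
CIF value = FCA price + origin terminal + freight + insurance = 155441.60 + 95.31 + 3750.84 + 85.33 = 159373.08
Import duty = 159373.08 × 7% = 11156.12
Buyer bears: origin terminal 95.31 + freight 3750.84 + insurance 85.33 + brokerage 518.00 + duty 11156.12 = 15605.60
Landed cost = invoice 155441.60 + 15605.60 = 171047.20

Total landed cost: EUR 171047.20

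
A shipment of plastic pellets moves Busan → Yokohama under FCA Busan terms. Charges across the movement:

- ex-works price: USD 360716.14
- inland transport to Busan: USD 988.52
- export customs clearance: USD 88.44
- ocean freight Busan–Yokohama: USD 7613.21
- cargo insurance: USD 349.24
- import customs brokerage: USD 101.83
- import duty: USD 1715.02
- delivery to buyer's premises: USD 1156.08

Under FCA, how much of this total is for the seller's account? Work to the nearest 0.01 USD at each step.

FCA: the seller delivers export-cleared goods to the carrier; the buyer bears costs from that point.
Seller's account: goods 360716.14 + inland to port 988.52 + export clearance 88.44 = 361793.10
Buyer's account: freight 7613.21 + insurance 349.24 + brokerage 101.83 + duty 1715.02 + delivery 1156.08 = 10935.38

Seller's account: USD 361793.10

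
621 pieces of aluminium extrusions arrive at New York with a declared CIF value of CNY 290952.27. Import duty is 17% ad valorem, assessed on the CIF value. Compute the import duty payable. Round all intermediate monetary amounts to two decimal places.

Import duty = 290952.27 × 17% = 49461.89

Import duty: CNY 49461.89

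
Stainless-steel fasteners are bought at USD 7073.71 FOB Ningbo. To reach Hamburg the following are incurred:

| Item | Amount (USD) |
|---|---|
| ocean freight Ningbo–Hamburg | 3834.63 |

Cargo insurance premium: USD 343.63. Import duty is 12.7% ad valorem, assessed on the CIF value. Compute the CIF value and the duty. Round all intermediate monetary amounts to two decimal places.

CIF value: USD 11251.97; import duty: USD 1429.00

CIF = FOB price + freight + insurance
CIF = 7073.71 + 3834.63 + 343.63 = 11251.97
Import duty = 11251.97 × 12.7% = 1429.00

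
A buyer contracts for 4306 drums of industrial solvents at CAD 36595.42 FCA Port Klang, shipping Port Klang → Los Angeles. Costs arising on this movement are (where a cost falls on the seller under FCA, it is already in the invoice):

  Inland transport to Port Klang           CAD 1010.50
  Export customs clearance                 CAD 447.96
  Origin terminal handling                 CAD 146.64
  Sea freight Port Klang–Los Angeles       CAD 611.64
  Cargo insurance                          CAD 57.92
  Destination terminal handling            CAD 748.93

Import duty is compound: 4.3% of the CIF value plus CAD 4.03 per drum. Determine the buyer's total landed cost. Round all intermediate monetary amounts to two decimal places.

FCA: the seller delivers export-cleared goods to the carrier; the buyer bears costs from that point.
Already in the invoice (seller's account under FCA): inland to port, export clearance — exclude.
CIF value = FCA price + origin terminal + freight + insurance = 36595.42 + 146.64 + 611.64 + 57.92 = 37411.62
Ad valorem component: 37411.62 × 4.3% = 1608.70
Specific component: 4306 × 4.03 = 17353.18
Import duty = 1608.70 + 17353.18 = 18961.88
Buyer bears: origin terminal 146.64 + freight 611.64 + insurance 57.92 + destination terminal 748.93 + duty 18961.88 = 20527.01
Landed cost = invoice 36595.42 + 20527.01 = 57122.43

Total landed cost: CAD 57122.43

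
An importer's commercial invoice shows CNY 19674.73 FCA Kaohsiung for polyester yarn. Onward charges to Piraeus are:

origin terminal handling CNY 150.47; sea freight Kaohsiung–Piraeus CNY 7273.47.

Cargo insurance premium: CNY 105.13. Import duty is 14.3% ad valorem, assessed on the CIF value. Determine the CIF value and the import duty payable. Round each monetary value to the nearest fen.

CIF value: CNY 27203.80; import duty: CNY 3890.14

CIF = FCA price + pre-shipment costs + freight + insurance
CIF = 19674.73 + 150.47 + 7273.47 + 105.13 = 27203.80
Import duty = 27203.80 × 14.3% = 3890.14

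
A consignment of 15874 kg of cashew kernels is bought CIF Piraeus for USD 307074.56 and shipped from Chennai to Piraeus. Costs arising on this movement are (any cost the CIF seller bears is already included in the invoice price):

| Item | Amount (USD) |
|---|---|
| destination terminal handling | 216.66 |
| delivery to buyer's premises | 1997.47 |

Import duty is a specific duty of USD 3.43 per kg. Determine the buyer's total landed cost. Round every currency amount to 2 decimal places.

CIF: the seller pays costs through ocean freight and marine insurance to the destination port.
The CIF price already equals the CIF value: 307074.56
Import duty = 15874 × 3.43 = 54447.82
Buyer bears: destination terminal 216.66 + delivery 1997.47 + duty 54447.82 = 56661.95
Landed cost = invoice 307074.56 + 56661.95 = 363736.51

Total landed cost: USD 363736.51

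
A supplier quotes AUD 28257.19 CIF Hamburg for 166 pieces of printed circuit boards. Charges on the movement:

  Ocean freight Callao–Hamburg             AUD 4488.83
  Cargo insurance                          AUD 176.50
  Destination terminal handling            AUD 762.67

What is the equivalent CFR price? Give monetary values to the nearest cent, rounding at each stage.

Not relevant to the conversion: freight — on the seller under both CIF and CFR; already in the CIF price and stays in the CFR price. destination terminal — on the buyer under both terms; not part of either seller's price.
From CIF to CFR, the seller no longer bears: insurance.
CFR price = 28257.19 − 176.50 = 28080.69

CFR price: AUD 28080.69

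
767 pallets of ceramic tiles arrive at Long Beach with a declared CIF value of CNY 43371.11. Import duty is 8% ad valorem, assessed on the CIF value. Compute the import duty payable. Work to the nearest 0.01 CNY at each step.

Import duty: CNY 3469.69

Import duty = 43371.11 × 8% = 3469.69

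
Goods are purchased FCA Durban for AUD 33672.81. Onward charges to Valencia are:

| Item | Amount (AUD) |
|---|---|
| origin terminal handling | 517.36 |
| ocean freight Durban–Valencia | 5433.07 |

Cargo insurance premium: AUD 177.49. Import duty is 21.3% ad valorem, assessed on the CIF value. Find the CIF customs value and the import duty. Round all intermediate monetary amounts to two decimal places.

CIF value: AUD 39800.73; import duty: AUD 8477.56

CIF = FCA price + pre-shipment costs + freight + insurance
CIF = 33672.81 + 517.36 + 5433.07 + 177.49 = 39800.73
Import duty = 39800.73 × 21.3% = 8477.56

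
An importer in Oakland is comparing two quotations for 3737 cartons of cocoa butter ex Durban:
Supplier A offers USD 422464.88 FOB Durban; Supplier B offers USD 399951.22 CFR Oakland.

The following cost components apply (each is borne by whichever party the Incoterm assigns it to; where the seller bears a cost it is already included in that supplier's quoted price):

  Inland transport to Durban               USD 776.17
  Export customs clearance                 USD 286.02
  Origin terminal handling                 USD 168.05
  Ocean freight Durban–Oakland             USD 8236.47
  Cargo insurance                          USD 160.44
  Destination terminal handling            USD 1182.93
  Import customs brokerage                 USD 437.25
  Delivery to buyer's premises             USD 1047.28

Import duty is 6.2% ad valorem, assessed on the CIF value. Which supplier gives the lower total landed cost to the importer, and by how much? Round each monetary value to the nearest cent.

Supplier B is cheaper by USD 32656.64

Supplier A (FOB):
CIF value = FOB price + freight + insurance = 422464.88 + 8236.47 + 160.44 = 430861.79
Import duty = 430861.79 × 6.2% = 26713.43
Buyer bears (A): 8236.47 + 160.44 + 1182.93 + 437.25 + 1047.28 = 11064.37
Landed cost (A) = invoice 422464.88 + 11064.37 + duty 26713.43 = 460242.68
Supplier B (CFR):
CIF value = CFR price + insurance = 399951.22 + 160.44 = 400111.66
Import duty = 400111.66 × 6.2% = 24806.92
Buyer bears (B): 160.44 + 1182.93 + 437.25 + 1047.28 = 2827.90
Landed cost (B) = invoice 399951.22 + 2827.90 + duty 24806.92 = 427586.04
Difference = |460242.68 − 427586.04| = 32656.64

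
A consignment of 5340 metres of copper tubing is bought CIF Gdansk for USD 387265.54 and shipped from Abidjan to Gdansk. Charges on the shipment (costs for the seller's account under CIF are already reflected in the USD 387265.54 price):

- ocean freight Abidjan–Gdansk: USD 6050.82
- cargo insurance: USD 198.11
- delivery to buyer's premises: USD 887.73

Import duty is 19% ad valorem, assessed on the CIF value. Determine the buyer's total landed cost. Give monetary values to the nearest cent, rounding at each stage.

Total landed cost: USD 461733.72

CIF: the seller pays costs through ocean freight and marine insurance to the destination port.
Already in the invoice (seller's account under CIF): freight, insurance — exclude.
The CIF price already equals the CIF value: 387265.54
Import duty = 387265.54 × 19% = 73580.45
Buyer bears: delivery 887.73 + duty 73580.45 = 74468.18
Landed cost = invoice 387265.54 + 74468.18 = 461733.72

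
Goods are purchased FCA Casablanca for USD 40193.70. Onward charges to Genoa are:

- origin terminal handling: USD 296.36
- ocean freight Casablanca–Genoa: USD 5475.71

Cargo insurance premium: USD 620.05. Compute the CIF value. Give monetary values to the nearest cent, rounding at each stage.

CIF = FCA price + pre-shipment costs + freight + insurance
CIF = 40193.70 + 296.36 + 5475.71 + 620.05 = 46585.82

CIF value: USD 46585.82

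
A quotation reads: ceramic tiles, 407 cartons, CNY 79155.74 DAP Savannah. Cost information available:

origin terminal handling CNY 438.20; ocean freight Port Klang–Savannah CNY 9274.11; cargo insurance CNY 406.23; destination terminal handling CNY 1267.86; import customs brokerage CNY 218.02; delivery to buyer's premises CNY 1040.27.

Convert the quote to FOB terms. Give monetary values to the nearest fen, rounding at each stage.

FOB price: CNY 67167.27

Not relevant to the conversion: origin terminal — on the seller under both DAP and FOB; already in the DAP price and stays in the FOB price. brokerage — on the buyer under both terms; not part of either seller's price.
From DAP to FOB, the seller no longer bears: freight, insurance, destination terminal, delivery.
FOB price = 79155.74 − 9274.11 − 406.23 − 1267.86 − 1040.27 = 67167.27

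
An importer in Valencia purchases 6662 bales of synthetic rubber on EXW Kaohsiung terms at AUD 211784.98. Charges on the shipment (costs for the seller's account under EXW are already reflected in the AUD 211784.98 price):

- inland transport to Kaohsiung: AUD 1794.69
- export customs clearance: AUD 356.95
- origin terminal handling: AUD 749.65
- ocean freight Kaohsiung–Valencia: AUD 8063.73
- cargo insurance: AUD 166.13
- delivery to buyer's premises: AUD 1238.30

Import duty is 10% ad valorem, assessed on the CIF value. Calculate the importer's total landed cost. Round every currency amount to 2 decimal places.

Total landed cost: AUD 246446.04

EXW: the seller makes goods available at their premises; the buyer bears all onward costs.
CIF value = EXW price + inland to port + export clearance + origin terminal + freight + insurance = 211784.98 + 1794.69 + 356.95 + 749.65 + 8063.73 + 166.13 = 222916.13
Import duty = 222916.13 × 10% = 22291.61
Buyer bears: inland to port 1794.69 + export clearance 356.95 + origin terminal 749.65 + freight 8063.73 + insurance 166.13 + delivery 1238.30 + duty 22291.61 = 34661.06
Landed cost = invoice 211784.98 + 34661.06 = 246446.04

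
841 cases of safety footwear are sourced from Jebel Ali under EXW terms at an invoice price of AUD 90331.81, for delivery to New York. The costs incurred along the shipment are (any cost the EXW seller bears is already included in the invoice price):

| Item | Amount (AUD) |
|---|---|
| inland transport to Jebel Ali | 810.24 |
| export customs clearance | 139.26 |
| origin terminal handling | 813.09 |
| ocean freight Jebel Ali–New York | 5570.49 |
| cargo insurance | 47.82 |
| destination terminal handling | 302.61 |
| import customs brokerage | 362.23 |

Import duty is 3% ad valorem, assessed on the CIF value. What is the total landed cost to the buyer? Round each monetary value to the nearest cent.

EXW: the seller makes goods available at their premises; the buyer bears all onward costs.
CIF value = EXW price + inland to port + export clearance + origin terminal + freight + insurance = 90331.81 + 810.24 + 139.26 + 813.09 + 5570.49 + 47.82 = 97712.71
Import duty = 97712.71 × 3% = 2931.38
Buyer bears: inland to port 810.24 + export clearance 139.26 + origin terminal 813.09 + freight 5570.49 + insurance 47.82 + destination terminal 302.61 + brokerage 362.23 + duty 2931.38 = 10977.12
Landed cost = invoice 90331.81 + 10977.12 = 101308.93

Total landed cost: AUD 101308.93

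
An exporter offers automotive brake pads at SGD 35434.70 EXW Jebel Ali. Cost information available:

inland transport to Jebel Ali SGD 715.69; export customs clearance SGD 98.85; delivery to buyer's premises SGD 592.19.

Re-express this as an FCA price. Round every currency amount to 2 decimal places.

FCA price: SGD 36249.24

Not relevant to the conversion: delivery — on the buyer under both terms; not part of either seller's price.
From EXW to FCA, the seller additionally bears: inland to port, export clearance.
FCA price = 35434.70 + 715.69 + 98.85 = 36249.24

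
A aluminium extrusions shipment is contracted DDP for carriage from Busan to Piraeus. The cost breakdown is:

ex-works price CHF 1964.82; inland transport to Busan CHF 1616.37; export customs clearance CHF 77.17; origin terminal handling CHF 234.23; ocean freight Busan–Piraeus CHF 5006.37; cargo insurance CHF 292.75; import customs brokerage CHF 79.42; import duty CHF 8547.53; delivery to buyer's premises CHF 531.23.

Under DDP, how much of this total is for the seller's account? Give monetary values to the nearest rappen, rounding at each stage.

Seller's account: CHF 18349.89

DDP: the seller bears all costs including import duty.
Seller's account: goods 1964.82 + inland to port 1616.37 + export clearance 77.17 + origin terminal 234.23 + freight 5006.37 + insurance 292.75 + brokerage 79.42 + duty 8547.53 + delivery 531.23 = 18349.89
Buyer's account: 0.00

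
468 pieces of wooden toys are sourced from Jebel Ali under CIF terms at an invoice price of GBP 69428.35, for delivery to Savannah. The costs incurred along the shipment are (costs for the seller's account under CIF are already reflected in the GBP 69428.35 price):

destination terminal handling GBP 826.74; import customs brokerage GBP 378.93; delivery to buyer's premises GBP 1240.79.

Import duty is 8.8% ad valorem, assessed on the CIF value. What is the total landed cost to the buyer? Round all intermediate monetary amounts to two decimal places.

Total landed cost: GBP 77984.50

CIF: the seller pays costs through ocean freight and marine insurance to the destination port.
The CIF price already equals the CIF value: 69428.35
Import duty = 69428.35 × 8.8% = 6109.69
Buyer bears: destination terminal 826.74 + brokerage 378.93 + delivery 1240.79 + duty 6109.69 = 8556.15
Landed cost = invoice 69428.35 + 8556.15 = 77984.50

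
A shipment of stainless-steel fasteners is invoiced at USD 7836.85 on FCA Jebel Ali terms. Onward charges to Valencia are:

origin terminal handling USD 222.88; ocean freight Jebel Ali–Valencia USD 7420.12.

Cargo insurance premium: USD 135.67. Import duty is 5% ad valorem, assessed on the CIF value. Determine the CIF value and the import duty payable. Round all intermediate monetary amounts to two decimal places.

CIF value: USD 15615.52; import duty: USD 780.78

CIF = FCA price + pre-shipment costs + freight + insurance
CIF = 7836.85 + 222.88 + 7420.12 + 135.67 = 15615.52
Import duty = 15615.52 × 5% = 780.78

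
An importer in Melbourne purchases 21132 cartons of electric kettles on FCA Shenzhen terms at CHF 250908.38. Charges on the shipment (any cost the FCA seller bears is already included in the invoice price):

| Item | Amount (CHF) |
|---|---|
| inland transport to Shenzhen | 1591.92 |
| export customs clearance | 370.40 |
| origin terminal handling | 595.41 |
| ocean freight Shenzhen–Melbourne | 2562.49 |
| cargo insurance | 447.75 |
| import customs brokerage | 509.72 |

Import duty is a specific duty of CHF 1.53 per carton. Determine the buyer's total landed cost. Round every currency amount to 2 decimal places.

FCA: the seller delivers export-cleared goods to the carrier; the buyer bears costs from that point.
Already in the invoice (seller's account under FCA): inland to port, export clearance — exclude.
CIF value = FCA price + origin terminal + freight + insurance = 250908.38 + 595.41 + 2562.49 + 447.75 = 254514.03
Import duty = 21132 × 1.53 = 32331.96
Buyer bears: origin terminal 595.41 + freight 2562.49 + insurance 447.75 + brokerage 509.72 + duty 32331.96 = 36447.33
Landed cost = invoice 250908.38 + 36447.33 = 287355.71

Total landed cost: CHF 287355.71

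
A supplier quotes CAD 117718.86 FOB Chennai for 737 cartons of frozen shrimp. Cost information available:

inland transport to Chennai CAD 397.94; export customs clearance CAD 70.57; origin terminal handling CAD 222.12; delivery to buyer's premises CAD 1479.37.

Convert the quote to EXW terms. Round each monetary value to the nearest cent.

EXW price: CAD 117028.23

Not relevant to the conversion: delivery — on the buyer under both terms; not part of either seller's price.
From FOB to EXW, the seller no longer bears: inland to port, export clearance, origin terminal.
EXW price = 117718.86 − 397.94 − 70.57 − 222.12 = 117028.23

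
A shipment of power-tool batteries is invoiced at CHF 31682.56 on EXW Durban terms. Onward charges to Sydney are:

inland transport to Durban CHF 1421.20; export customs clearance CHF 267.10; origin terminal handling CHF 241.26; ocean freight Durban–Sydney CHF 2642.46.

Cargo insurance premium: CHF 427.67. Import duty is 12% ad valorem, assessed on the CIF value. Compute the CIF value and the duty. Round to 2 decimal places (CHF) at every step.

CIF = EXW price + pre-shipment costs + freight + insurance
CIF = 31682.56 + 1421.20 + 267.10 + 241.26 + 2642.46 + 427.67 = 36682.25
Import duty = 36682.25 × 12% = 4401.87

CIF value: CHF 36682.25; import duty: CHF 4401.87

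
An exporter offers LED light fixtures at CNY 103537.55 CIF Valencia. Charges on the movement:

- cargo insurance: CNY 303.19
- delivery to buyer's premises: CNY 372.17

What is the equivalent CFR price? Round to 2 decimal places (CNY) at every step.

Not relevant to the conversion: delivery — on the buyer under both terms; not part of either seller's price.
From CIF to CFR, the seller no longer bears: insurance.
CFR price = 103537.55 − 303.19 = 103234.36

CFR price: CNY 103234.36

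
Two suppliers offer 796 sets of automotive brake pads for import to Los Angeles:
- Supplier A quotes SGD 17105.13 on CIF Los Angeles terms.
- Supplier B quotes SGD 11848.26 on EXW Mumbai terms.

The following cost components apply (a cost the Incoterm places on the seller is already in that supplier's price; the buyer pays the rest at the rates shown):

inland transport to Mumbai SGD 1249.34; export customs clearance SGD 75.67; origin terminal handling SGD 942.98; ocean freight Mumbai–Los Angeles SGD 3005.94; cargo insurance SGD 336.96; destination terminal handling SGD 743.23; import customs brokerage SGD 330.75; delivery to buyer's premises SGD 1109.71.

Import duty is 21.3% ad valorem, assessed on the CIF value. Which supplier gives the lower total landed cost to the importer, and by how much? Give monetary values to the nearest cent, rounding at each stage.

Supplier A (CIF):
The CIF price already equals the CIF value: 17105.13
Import duty = 17105.13 × 21.3% = 3643.39
Buyer bears (A): 743.23 + 330.75 + 1109.71 = 2183.69
Landed cost (A) = invoice 17105.13 + 2183.69 + duty 3643.39 = 22932.21
Supplier B (EXW):
CIF value = EXW price + inland to port + export clearance + origin terminal + freight + insurance = 11848.26 + 1249.34 + 75.67 + 942.98 + 3005.94 + 336.96 = 17459.15
Import duty = 17459.15 × 21.3% = 3718.80
Buyer bears (B): 1249.34 + 75.67 + 942.98 + 3005.94 + 336.96 + 743.23 + 330.75 + 1109.71 = 7794.58
Landed cost (B) = invoice 11848.26 + 7794.58 + duty 3718.80 = 23361.64
Difference = |22932.21 − 23361.64| = 429.43

Supplier A is cheaper by SGD 429.43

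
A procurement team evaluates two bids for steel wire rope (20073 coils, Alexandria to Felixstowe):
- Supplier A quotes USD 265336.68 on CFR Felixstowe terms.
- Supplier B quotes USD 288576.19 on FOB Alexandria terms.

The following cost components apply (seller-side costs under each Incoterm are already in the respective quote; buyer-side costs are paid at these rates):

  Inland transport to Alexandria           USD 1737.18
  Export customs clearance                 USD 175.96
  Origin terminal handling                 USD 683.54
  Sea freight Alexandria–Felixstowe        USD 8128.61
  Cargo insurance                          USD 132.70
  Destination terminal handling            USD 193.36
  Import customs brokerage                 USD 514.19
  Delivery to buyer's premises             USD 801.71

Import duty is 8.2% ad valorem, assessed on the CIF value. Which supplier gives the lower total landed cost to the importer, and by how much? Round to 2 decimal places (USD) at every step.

Supplier A (CFR):
CIF value = CFR price + insurance = 265336.68 + 132.70 = 265469.38
Import duty = 265469.38 × 8.2% = 21768.49
Buyer bears (A): 132.70 + 193.36 + 514.19 + 801.71 = 1641.96
Landed cost (A) = invoice 265336.68 + 1641.96 + duty 21768.49 = 288747.13
Supplier B (FOB):
CIF value = FOB price + freight + insurance = 288576.19 + 8128.61 + 132.70 = 296837.50
Import duty = 296837.50 × 8.2% = 24340.68
Buyer bears (B): 8128.61 + 132.70 + 193.36 + 514.19 + 801.71 = 9770.57
Landed cost (B) = invoice 288576.19 + 9770.57 + duty 24340.68 = 322687.44
Difference = |288747.13 − 322687.44| = 33940.31

Supplier A is cheaper by USD 33940.31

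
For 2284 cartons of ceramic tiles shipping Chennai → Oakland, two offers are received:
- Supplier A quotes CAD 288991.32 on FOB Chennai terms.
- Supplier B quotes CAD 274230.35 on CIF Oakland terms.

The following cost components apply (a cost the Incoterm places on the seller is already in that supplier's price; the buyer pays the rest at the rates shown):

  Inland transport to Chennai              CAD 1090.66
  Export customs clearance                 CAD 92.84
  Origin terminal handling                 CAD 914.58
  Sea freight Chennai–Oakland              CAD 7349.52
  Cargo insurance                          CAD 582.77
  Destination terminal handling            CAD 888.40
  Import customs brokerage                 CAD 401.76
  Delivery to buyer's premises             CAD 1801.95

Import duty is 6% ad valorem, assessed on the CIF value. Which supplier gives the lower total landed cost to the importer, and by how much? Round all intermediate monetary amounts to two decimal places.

Supplier A (FOB):
CIF value = FOB price + freight + insurance = 288991.32 + 7349.52 + 582.77 = 296923.61
Import duty = 296923.61 × 6% = 17815.42
Buyer bears (A): 7349.52 + 582.77 + 888.40 + 401.76 + 1801.95 = 11024.40
Landed cost (A) = invoice 288991.32 + 11024.40 + duty 17815.42 = 317831.14
Supplier B (CIF):
The CIF price already equals the CIF value: 274230.35
Import duty = 274230.35 × 6% = 16453.82
Buyer bears (B): 888.40 + 401.76 + 1801.95 = 3092.11
Landed cost (B) = invoice 274230.35 + 3092.11 + duty 16453.82 = 293776.28
Difference = |317831.14 − 293776.28| = 24054.86

Supplier B is cheaper by CAD 24054.86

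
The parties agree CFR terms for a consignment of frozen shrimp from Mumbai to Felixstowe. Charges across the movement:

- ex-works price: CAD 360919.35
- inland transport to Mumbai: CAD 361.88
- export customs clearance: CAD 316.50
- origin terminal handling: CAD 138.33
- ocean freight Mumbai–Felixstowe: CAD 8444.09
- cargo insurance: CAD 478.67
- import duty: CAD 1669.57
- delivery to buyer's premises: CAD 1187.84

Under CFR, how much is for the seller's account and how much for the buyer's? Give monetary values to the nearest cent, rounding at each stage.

Seller: CAD 370180.15; buyer: CAD 3336.08

CFR: the seller pays costs through ocean freight to the destination port, but not insurance.
Seller's account: goods 360919.35 + inland to port 361.88 + export clearance 316.50 + origin terminal 138.33 + freight 8444.09 = 370180.15
Buyer's account: insurance 478.67 + duty 1669.57 + delivery 1187.84 = 3336.08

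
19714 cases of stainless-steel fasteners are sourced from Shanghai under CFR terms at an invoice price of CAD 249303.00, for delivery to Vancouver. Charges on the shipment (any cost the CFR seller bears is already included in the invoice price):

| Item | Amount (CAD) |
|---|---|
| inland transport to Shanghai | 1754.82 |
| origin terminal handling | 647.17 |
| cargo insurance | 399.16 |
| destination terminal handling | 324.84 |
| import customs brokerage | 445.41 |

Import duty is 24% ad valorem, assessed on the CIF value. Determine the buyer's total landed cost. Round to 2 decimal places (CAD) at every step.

CFR: the seller pays costs through ocean freight to the destination port, but not insurance.
Already in the invoice (seller's account under CFR): inland to port, origin terminal — exclude.
CIF value = CFR price + insurance = 249303.00 + 399.16 = 249702.16
Import duty = 249702.16 × 24% = 59928.52
Buyer bears: insurance 399.16 + destination terminal 324.84 + brokerage 445.41 + duty 59928.52 = 61097.93
Landed cost = invoice 249303.00 + 61097.93 = 310400.93

Total landed cost: CAD 310400.93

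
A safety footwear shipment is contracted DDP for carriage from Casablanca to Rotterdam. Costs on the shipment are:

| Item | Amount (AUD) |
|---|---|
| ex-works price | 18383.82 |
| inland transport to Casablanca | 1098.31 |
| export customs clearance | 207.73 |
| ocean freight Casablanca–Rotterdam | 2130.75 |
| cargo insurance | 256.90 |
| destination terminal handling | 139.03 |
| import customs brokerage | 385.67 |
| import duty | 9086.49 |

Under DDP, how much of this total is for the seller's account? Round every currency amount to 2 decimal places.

Seller's account: AUD 31688.70

DDP: the seller bears all costs including import duty.
Seller's account: goods 18383.82 + inland to port 1098.31 + export clearance 207.73 + freight 2130.75 + insurance 256.90 + destination terminal 139.03 + brokerage 385.67 + duty 9086.49 = 31688.70
Buyer's account: 0.00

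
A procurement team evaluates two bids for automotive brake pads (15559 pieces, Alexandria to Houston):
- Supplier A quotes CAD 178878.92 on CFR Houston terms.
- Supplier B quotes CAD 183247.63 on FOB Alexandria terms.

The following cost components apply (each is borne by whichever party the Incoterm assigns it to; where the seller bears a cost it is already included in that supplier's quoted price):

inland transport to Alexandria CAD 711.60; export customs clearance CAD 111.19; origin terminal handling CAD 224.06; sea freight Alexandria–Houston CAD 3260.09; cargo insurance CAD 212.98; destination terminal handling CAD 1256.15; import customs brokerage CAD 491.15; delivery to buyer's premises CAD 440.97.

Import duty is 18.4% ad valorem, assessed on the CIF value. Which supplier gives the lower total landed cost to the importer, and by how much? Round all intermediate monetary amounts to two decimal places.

Supplier A is cheaper by CAD 9032.50

Supplier A (CFR):
CIF value = CFR price + insurance = 178878.92 + 212.98 = 179091.90
Import duty = 179091.90 × 18.4% = 32952.91
Buyer bears (A): 212.98 + 1256.15 + 491.15 + 440.97 = 2401.25
Landed cost (A) = invoice 178878.92 + 2401.25 + duty 32952.91 = 214233.08
Supplier B (FOB):
CIF value = FOB price + freight + insurance = 183247.63 + 3260.09 + 212.98 = 186720.70
Import duty = 186720.70 × 18.4% = 34356.61
Buyer bears (B): 3260.09 + 212.98 + 1256.15 + 491.15 + 440.97 = 5661.34
Landed cost (B) = invoice 183247.63 + 5661.34 + duty 34356.61 = 223265.58
Difference = |214233.08 − 223265.58| = 9032.50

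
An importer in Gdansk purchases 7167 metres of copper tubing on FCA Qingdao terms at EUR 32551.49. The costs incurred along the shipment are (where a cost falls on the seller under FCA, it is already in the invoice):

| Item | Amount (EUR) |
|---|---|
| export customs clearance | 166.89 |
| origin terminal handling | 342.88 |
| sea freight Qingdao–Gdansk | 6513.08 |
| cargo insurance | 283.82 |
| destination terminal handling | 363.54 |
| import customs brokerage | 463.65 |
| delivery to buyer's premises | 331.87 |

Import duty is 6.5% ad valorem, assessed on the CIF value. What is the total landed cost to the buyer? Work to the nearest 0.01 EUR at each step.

Total landed cost: EUR 43430.26

FCA: the seller delivers export-cleared goods to the carrier; the buyer bears costs from that point.
Already in the invoice (seller's account under FCA): export clearance — exclude.
CIF value = FCA price + origin terminal + freight + insurance = 32551.49 + 342.88 + 6513.08 + 283.82 = 39691.27
Import duty = 39691.27 × 6.5% = 2579.93
Buyer bears: origin terminal 342.88 + freight 6513.08 + insurance 283.82 + destination terminal 363.54 + brokerage 463.65 + delivery 331.87 + duty 2579.93 = 10878.77
Landed cost = invoice 32551.49 + 10878.77 = 43430.26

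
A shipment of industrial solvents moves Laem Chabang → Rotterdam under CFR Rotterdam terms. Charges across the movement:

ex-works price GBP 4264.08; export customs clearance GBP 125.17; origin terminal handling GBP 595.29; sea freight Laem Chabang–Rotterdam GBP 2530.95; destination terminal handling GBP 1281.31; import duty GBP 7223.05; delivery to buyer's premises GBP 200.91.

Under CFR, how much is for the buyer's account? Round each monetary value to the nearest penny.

Buyer's account: GBP 8705.27

CFR: the seller pays costs through ocean freight to the destination port, but not insurance.
Seller's account: goods 4264.08 + export clearance 125.17 + origin terminal 595.29 + freight 2530.95 = 7515.49
Buyer's account: destination terminal 1281.31 + duty 7223.05 + delivery 200.91 = 8705.27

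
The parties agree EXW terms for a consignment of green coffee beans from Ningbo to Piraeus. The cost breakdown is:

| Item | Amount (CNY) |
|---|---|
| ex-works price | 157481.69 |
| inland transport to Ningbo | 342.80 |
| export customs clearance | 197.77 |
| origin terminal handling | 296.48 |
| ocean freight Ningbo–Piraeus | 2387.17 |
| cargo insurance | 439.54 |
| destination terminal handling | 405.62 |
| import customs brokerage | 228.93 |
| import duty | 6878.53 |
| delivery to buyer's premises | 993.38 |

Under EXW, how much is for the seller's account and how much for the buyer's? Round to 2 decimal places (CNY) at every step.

EXW: the seller makes goods available at their premises; the buyer bears all onward costs.
Seller's account: goods 157481.69 = 157481.69
Buyer's account: inland to port 342.80 + export clearance 197.77 + origin terminal 296.48 + freight 2387.17 + insurance 439.54 + destination terminal 405.62 + brokerage 228.93 + duty 6878.53 + delivery 993.38 = 12170.22

Seller: CNY 157481.69; buyer: CNY 12170.22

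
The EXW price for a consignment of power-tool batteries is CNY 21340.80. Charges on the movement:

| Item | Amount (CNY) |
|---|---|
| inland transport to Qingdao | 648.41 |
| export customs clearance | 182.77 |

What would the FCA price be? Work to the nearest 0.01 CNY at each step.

FCA price: CNY 22171.98

From EXW to FCA, the seller additionally bears: inland to port, export clearance.
FCA price = 21340.80 + 648.41 + 182.77 = 22171.98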